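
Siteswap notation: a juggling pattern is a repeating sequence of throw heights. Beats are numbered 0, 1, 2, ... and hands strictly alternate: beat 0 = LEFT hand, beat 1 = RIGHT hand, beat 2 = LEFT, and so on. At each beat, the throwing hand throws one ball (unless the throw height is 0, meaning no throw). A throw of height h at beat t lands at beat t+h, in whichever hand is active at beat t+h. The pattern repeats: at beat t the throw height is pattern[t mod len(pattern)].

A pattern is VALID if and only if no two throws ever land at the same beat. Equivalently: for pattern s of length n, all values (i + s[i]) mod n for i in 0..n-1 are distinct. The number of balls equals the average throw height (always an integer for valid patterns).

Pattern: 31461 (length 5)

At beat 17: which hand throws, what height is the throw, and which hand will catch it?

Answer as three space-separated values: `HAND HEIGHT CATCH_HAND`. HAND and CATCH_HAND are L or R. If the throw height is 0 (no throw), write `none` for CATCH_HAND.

Answer: R 4 R

Derivation:
Beat 17: 17 mod 2 = 1, so hand = R
Throw height = pattern[17 mod 5] = pattern[2] = 4
Lands at beat 17+4=21, 21 mod 2 = 1, so catch hand = R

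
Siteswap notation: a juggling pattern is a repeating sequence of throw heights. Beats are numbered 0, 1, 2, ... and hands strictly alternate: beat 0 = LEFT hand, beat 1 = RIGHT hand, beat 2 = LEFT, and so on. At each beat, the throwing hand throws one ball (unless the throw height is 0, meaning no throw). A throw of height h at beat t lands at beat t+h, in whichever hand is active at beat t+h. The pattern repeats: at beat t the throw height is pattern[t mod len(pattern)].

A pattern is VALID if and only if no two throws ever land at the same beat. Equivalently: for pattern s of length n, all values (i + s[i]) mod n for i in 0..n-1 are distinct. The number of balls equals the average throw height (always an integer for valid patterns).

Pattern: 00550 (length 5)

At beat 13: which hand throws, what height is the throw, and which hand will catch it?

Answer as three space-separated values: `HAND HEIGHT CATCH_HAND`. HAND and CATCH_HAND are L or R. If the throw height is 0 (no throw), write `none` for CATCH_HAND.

Answer: R 5 L

Derivation:
Beat 13: 13 mod 2 = 1, so hand = R
Throw height = pattern[13 mod 5] = pattern[3] = 5
Lands at beat 13+5=18, 18 mod 2 = 0, so catch hand = L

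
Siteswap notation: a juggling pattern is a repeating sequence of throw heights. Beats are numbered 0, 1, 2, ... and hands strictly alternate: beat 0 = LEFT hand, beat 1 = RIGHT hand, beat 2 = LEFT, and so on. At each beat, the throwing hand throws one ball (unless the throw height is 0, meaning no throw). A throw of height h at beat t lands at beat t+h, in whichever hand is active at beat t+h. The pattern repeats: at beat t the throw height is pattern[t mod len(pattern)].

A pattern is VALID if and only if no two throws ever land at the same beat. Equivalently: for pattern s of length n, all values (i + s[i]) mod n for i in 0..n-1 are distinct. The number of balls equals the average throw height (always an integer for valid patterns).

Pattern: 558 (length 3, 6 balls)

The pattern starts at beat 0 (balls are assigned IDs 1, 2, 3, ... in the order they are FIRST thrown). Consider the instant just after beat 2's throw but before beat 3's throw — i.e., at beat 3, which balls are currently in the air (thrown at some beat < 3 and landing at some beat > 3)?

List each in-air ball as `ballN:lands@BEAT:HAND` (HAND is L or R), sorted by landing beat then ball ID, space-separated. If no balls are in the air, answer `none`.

Beat 0 (L): throw ball1 h=5 -> lands@5:R; in-air after throw: [b1@5:R]
Beat 1 (R): throw ball2 h=5 -> lands@6:L; in-air after throw: [b1@5:R b2@6:L]
Beat 2 (L): throw ball3 h=8 -> lands@10:L; in-air after throw: [b1@5:R b2@6:L b3@10:L]
Beat 3 (R): throw ball4 h=5 -> lands@8:L; in-air after throw: [b1@5:R b2@6:L b4@8:L b3@10:L]

Answer: ball1:lands@5:R ball2:lands@6:L ball3:lands@10:L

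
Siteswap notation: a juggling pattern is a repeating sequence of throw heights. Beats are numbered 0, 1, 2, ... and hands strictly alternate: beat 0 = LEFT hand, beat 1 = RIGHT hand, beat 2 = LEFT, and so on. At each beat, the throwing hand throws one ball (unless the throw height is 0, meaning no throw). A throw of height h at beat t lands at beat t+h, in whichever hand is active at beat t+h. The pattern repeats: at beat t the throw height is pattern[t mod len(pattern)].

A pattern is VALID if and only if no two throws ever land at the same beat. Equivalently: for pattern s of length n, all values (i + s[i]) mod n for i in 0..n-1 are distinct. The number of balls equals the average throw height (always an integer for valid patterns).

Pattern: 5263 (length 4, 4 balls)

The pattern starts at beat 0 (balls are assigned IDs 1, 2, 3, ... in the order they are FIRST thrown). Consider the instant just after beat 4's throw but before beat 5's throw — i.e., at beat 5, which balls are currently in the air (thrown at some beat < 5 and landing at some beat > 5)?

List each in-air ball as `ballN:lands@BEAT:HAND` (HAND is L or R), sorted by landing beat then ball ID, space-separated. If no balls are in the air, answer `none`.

Answer: ball2:lands@6:L ball3:lands@8:L ball4:lands@9:R

Derivation:
Beat 0 (L): throw ball1 h=5 -> lands@5:R; in-air after throw: [b1@5:R]
Beat 1 (R): throw ball2 h=2 -> lands@3:R; in-air after throw: [b2@3:R b1@5:R]
Beat 2 (L): throw ball3 h=6 -> lands@8:L; in-air after throw: [b2@3:R b1@5:R b3@8:L]
Beat 3 (R): throw ball2 h=3 -> lands@6:L; in-air after throw: [b1@5:R b2@6:L b3@8:L]
Beat 4 (L): throw ball4 h=5 -> lands@9:R; in-air after throw: [b1@5:R b2@6:L b3@8:L b4@9:R]
Beat 5 (R): throw ball1 h=2 -> lands@7:R; in-air after throw: [b2@6:L b1@7:R b3@8:L b4@9:R]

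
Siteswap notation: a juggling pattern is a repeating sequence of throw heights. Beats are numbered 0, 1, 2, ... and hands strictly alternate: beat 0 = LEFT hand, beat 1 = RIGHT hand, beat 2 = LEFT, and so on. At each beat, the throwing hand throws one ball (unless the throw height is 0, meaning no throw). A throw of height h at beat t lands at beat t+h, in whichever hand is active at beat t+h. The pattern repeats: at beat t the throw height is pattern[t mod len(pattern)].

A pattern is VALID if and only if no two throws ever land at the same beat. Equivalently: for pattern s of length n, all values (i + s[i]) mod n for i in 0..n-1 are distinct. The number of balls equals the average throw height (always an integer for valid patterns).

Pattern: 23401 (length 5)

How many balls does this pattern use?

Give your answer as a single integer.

Answer: 2

Derivation:
Pattern = [2, 3, 4, 0, 1], length n = 5
  position 0: throw height = 2, running sum = 2
  position 1: throw height = 3, running sum = 5
  position 2: throw height = 4, running sum = 9
  position 3: throw height = 0, running sum = 9
  position 4: throw height = 1, running sum = 10
Total sum = 10; balls = sum / n = 10 / 5 = 2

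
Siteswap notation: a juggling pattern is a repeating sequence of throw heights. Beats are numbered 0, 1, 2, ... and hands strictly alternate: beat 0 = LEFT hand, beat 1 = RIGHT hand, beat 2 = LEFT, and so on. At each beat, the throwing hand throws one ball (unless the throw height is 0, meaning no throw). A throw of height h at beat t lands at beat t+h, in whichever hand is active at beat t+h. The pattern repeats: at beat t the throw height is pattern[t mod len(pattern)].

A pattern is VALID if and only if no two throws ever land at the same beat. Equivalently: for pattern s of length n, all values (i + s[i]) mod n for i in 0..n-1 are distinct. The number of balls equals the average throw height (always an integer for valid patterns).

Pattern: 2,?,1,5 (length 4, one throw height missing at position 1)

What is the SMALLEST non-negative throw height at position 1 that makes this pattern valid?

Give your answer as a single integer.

Answer: 0

Derivation:
i=0: (0 + 2) mod 4 = 2
i=1: s[i]=? (unknown)
i=2: (2 + 1) mod 4 = 3
i=3: (3 + 5) mod 4 = 0
Known residues: [0, 2, 3]; need a permutation of 0..3, so missing residue r = 1
Need (1 + s) mod 4 = 1; smallest s = (1 - 1) mod 4 = 0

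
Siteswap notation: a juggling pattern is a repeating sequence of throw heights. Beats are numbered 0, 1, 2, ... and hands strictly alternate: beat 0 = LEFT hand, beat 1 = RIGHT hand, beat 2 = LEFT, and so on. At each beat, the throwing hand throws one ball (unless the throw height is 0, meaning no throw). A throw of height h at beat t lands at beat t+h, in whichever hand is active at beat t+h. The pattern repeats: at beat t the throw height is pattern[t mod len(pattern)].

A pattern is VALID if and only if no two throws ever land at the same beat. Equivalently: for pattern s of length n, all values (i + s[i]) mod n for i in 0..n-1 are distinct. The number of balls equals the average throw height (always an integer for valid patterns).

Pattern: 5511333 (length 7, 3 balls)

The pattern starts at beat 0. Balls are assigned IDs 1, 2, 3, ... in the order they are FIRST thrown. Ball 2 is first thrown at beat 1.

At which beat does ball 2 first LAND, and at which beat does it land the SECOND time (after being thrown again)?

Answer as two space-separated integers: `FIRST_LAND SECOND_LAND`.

Answer: 6 9

Derivation:
Beat 0 (L): throw ball1 h=5 -> lands@5:R; in-air after throw: [b1@5:R]
Beat 1 (R): throw ball2 h=5 -> lands@6:L; in-air after throw: [b1@5:R b2@6:L]
Beat 2 (L): throw ball3 h=1 -> lands@3:R; in-air after throw: [b3@3:R b1@5:R b2@6:L]
Beat 3 (R): throw ball3 h=1 -> lands@4:L; in-air after throw: [b3@4:L b1@5:R b2@6:L]
Beat 4 (L): throw ball3 h=3 -> lands@7:R; in-air after throw: [b1@5:R b2@6:L b3@7:R]
Beat 5 (R): throw ball1 h=3 -> lands@8:L; in-air after throw: [b2@6:L b3@7:R b1@8:L]
Beat 6 (L): throw ball2 h=3 -> lands@9:R; in-air after throw: [b3@7:R b1@8:L b2@9:R]
Beat 7 (R): throw ball3 h=5 -> lands@12:L; in-air after throw: [b1@8:L b2@9:R b3@12:L]
Beat 8 (L): throw ball1 h=5 -> lands@13:R; in-air after throw: [b2@9:R b3@12:L b1@13:R]
Beat 9 (R): throw ball2 h=1 -> lands@10:L; in-air after throw: [b2@10:L b3@12:L b1@13:R]
Ball 2: thrown@1 h=5 -> first land @6; rethrown@6 h=3 -> second land @9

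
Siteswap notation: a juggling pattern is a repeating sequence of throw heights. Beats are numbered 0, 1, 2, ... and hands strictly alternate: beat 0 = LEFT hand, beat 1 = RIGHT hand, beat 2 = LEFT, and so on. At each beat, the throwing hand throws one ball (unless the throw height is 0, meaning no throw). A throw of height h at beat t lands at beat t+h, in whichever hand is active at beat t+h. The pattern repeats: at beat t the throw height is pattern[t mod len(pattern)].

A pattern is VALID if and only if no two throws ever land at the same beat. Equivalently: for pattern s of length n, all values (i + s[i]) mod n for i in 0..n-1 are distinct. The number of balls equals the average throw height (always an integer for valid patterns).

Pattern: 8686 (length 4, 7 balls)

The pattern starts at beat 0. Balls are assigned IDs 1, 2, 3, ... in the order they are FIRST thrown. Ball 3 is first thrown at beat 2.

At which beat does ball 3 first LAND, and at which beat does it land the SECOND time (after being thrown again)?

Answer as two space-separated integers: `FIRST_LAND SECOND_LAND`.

Answer: 10 18

Derivation:
Beat 0 (L): throw ball1 h=8 -> lands@8:L; in-air after throw: [b1@8:L]
Beat 1 (R): throw ball2 h=6 -> lands@7:R; in-air after throw: [b2@7:R b1@8:L]
Beat 2 (L): throw ball3 h=8 -> lands@10:L; in-air after throw: [b2@7:R b1@8:L b3@10:L]
Beat 3 (R): throw ball4 h=6 -> lands@9:R; in-air after throw: [b2@7:R b1@8:L b4@9:R b3@10:L]
Beat 4 (L): throw ball5 h=8 -> lands@12:L; in-air after throw: [b2@7:R b1@8:L b4@9:R b3@10:L b5@12:L]
Beat 5 (R): throw ball6 h=6 -> lands@11:R; in-air after throw: [b2@7:R b1@8:L b4@9:R b3@10:L b6@11:R b5@12:L]
Beat 6 (L): throw ball7 h=8 -> lands@14:L; in-air after throw: [b2@7:R b1@8:L b4@9:R b3@10:L b6@11:R b5@12:L b7@14:L]
Beat 7 (R): throw ball2 h=6 -> lands@13:R; in-air after throw: [b1@8:L b4@9:R b3@10:L b6@11:R b5@12:L b2@13:R b7@14:L]
Beat 8 (L): throw ball1 h=8 -> lands@16:L; in-air after throw: [b4@9:R b3@10:L b6@11:R b5@12:L b2@13:R b7@14:L b1@16:L]
Beat 9 (R): throw ball4 h=6 -> lands@15:R; in-air after throw: [b3@10:L b6@11:R b5@12:L b2@13:R b7@14:L b4@15:R b1@16:L]
Beat 10 (L): throw ball3 h=8 -> lands@18:L; in-air after throw: [b6@11:R b5@12:L b2@13:R b7@14:L b4@15:R b1@16:L b3@18:L]
Beat 11 (R): throw ball6 h=6 -> lands@17:R; in-air after throw: [b5@12:L b2@13:R b7@14:L b4@15:R b1@16:L b6@17:R b3@18:L]
Ball 3: thrown@2 h=8 -> first land @10; rethrown@10 h=8 -> second land @18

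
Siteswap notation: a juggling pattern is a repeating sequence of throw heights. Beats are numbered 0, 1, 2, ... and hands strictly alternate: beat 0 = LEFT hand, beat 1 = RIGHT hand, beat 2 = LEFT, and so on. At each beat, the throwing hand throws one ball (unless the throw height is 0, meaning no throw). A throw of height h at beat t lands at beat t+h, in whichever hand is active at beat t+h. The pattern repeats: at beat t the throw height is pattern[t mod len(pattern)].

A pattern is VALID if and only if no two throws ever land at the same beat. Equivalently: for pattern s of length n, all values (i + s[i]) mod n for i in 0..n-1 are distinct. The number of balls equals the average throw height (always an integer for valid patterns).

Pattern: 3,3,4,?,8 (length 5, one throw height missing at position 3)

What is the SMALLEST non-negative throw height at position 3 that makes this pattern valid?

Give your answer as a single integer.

Answer: 2

Derivation:
i=0: (0 + 3) mod 5 = 3
i=1: (1 + 3) mod 5 = 4
i=2: (2 + 4) mod 5 = 1
i=3: s[i]=? (unknown)
i=4: (4 + 8) mod 5 = 2
Known residues: [1, 2, 3, 4]; need a permutation of 0..4, so missing residue r = 0
Need (3 + s) mod 5 = 0; smallest s = (0 - 3) mod 5 = 2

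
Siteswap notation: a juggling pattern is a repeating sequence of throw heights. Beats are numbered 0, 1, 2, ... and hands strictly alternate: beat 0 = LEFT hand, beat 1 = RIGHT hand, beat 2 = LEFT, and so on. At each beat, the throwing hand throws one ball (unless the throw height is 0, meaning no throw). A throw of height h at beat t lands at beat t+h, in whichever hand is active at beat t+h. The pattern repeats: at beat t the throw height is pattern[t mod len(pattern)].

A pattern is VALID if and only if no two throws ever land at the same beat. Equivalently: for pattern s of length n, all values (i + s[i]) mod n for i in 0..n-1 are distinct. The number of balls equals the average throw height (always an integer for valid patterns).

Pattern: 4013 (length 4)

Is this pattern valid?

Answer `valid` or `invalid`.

i=0: (i + s[i]) mod n = (0 + 4) mod 4 = 0
i=1: (i + s[i]) mod n = (1 + 0) mod 4 = 1
i=2: (i + s[i]) mod n = (2 + 1) mod 4 = 3
i=3: (i + s[i]) mod n = (3 + 3) mod 4 = 2
Residues: [0, 1, 3, 2], distinct: True

Answer: valid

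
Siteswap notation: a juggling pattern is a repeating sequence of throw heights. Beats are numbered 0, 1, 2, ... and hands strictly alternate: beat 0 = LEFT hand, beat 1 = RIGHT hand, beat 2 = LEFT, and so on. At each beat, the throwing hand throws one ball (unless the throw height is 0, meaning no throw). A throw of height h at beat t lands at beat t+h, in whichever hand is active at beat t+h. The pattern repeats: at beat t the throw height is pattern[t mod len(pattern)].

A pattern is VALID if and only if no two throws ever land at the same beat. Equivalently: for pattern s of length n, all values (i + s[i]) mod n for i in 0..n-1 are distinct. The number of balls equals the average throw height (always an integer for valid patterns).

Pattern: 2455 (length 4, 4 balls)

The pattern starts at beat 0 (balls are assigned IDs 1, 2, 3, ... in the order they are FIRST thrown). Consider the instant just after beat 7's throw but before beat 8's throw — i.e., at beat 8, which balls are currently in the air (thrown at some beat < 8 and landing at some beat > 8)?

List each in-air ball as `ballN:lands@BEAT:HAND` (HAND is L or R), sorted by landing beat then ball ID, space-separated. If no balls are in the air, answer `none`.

Answer: ball2:lands@9:R ball4:lands@11:R ball1:lands@12:L

Derivation:
Beat 0 (L): throw ball1 h=2 -> lands@2:L; in-air after throw: [b1@2:L]
Beat 1 (R): throw ball2 h=4 -> lands@5:R; in-air after throw: [b1@2:L b2@5:R]
Beat 2 (L): throw ball1 h=5 -> lands@7:R; in-air after throw: [b2@5:R b1@7:R]
Beat 3 (R): throw ball3 h=5 -> lands@8:L; in-air after throw: [b2@5:R b1@7:R b3@8:L]
Beat 4 (L): throw ball4 h=2 -> lands@6:L; in-air after throw: [b2@5:R b4@6:L b1@7:R b3@8:L]
Beat 5 (R): throw ball2 h=4 -> lands@9:R; in-air after throw: [b4@6:L b1@7:R b3@8:L b2@9:R]
Beat 6 (L): throw ball4 h=5 -> lands@11:R; in-air after throw: [b1@7:R b3@8:L b2@9:R b4@11:R]
Beat 7 (R): throw ball1 h=5 -> lands@12:L; in-air after throw: [b3@8:L b2@9:R b4@11:R b1@12:L]
Beat 8 (L): throw ball3 h=2 -> lands@10:L; in-air after throw: [b2@9:R b3@10:L b4@11:R b1@12:L]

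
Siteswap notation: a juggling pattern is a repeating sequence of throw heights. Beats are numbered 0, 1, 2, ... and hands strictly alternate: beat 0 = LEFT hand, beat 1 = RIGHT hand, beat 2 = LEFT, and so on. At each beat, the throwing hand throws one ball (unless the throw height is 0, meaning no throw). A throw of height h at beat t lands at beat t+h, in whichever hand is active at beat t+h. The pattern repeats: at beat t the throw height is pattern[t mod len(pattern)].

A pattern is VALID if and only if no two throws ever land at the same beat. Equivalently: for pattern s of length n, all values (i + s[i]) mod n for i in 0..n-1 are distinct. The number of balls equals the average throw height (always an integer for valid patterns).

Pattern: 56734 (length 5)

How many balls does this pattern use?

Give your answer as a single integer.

Answer: 5

Derivation:
Pattern = [5, 6, 7, 3, 4], length n = 5
  position 0: throw height = 5, running sum = 5
  position 1: throw height = 6, running sum = 11
  position 2: throw height = 7, running sum = 18
  position 3: throw height = 3, running sum = 21
  position 4: throw height = 4, running sum = 25
Total sum = 25; balls = sum / n = 25 / 5 = 5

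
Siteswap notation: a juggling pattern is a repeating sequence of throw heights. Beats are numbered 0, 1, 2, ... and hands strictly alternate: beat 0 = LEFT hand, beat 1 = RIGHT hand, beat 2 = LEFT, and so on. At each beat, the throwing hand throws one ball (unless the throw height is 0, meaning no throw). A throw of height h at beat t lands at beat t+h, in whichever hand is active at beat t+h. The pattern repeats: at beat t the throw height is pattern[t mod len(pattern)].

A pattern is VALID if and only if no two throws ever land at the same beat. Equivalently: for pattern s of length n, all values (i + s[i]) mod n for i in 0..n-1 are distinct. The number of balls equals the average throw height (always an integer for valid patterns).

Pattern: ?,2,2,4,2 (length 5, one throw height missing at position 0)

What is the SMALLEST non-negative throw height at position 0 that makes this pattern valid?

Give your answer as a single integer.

i=0: s[i]=? (unknown)
i=1: (1 + 2) mod 5 = 3
i=2: (2 + 2) mod 5 = 4
i=3: (3 + 4) mod 5 = 2
i=4: (4 + 2) mod 5 = 1
Known residues: [1, 2, 3, 4]; need a permutation of 0..4, so missing residue r = 0
Need (0 + s) mod 5 = 0; smallest s = (0 - 0) mod 5 = 0

Answer: 0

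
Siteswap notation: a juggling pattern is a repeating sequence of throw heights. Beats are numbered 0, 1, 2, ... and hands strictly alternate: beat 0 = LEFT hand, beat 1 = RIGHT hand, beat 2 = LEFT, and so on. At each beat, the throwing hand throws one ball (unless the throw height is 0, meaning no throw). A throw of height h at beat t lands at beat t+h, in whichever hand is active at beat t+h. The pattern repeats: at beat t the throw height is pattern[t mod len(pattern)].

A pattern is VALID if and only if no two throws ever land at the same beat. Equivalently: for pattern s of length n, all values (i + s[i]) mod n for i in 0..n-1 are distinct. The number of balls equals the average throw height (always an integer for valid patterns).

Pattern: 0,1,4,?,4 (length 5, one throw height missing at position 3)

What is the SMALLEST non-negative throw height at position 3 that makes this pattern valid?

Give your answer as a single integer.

i=0: (0 + 0) mod 5 = 0
i=1: (1 + 1) mod 5 = 2
i=2: (2 + 4) mod 5 = 1
i=3: s[i]=? (unknown)
i=4: (4 + 4) mod 5 = 3
Known residues: [0, 1, 2, 3]; need a permutation of 0..4, so missing residue r = 4
Need (3 + s) mod 5 = 4; smallest s = (4 - 3) mod 5 = 1

Answer: 1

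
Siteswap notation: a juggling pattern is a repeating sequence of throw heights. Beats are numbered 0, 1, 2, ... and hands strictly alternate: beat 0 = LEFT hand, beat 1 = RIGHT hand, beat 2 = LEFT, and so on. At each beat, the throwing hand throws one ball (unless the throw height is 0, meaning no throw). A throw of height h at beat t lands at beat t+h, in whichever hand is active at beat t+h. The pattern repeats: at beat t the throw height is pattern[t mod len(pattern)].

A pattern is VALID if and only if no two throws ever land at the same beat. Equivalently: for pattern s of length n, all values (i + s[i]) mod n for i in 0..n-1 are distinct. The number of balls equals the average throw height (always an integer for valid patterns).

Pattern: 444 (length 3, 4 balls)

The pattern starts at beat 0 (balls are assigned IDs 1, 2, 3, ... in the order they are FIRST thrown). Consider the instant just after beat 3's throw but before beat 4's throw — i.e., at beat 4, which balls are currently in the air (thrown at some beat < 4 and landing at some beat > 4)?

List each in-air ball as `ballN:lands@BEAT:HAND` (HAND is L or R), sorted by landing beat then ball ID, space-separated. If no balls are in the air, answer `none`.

Answer: ball2:lands@5:R ball3:lands@6:L ball4:lands@7:R

Derivation:
Beat 0 (L): throw ball1 h=4 -> lands@4:L; in-air after throw: [b1@4:L]
Beat 1 (R): throw ball2 h=4 -> lands@5:R; in-air after throw: [b1@4:L b2@5:R]
Beat 2 (L): throw ball3 h=4 -> lands@6:L; in-air after throw: [b1@4:L b2@5:R b3@6:L]
Beat 3 (R): throw ball4 h=4 -> lands@7:R; in-air after throw: [b1@4:L b2@5:R b3@6:L b4@7:R]
Beat 4 (L): throw ball1 h=4 -> lands@8:L; in-air after throw: [b2@5:R b3@6:L b4@7:R b1@8:L]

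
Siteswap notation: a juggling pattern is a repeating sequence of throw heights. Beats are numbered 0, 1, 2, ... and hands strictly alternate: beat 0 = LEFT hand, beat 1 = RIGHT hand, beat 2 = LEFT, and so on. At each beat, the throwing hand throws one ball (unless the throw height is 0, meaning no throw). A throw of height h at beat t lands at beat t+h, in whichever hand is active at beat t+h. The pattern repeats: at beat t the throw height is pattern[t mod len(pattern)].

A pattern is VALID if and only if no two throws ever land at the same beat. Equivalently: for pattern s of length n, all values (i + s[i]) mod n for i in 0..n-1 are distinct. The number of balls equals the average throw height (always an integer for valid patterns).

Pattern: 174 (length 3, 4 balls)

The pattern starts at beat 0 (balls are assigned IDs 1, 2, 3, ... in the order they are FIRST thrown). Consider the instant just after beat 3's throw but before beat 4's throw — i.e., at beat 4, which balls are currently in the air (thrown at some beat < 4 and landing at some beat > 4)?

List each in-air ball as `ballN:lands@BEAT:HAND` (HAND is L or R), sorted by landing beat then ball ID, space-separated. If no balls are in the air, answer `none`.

Beat 0 (L): throw ball1 h=1 -> lands@1:R; in-air after throw: [b1@1:R]
Beat 1 (R): throw ball1 h=7 -> lands@8:L; in-air after throw: [b1@8:L]
Beat 2 (L): throw ball2 h=4 -> lands@6:L; in-air after throw: [b2@6:L b1@8:L]
Beat 3 (R): throw ball3 h=1 -> lands@4:L; in-air after throw: [b3@4:L b2@6:L b1@8:L]
Beat 4 (L): throw ball3 h=7 -> lands@11:R; in-air after throw: [b2@6:L b1@8:L b3@11:R]

Answer: ball2:lands@6:L ball1:lands@8:L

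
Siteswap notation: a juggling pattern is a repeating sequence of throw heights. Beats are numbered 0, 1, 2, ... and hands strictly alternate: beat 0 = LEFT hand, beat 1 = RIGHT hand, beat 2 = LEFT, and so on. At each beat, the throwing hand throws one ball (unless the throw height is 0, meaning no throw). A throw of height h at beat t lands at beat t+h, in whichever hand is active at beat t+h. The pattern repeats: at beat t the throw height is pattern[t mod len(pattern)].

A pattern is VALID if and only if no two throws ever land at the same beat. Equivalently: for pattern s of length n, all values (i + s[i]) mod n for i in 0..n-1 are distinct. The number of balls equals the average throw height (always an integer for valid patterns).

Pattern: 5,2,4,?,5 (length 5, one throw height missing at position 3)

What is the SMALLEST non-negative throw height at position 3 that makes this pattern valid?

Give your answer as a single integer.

Answer: 4

Derivation:
i=0: (0 + 5) mod 5 = 0
i=1: (1 + 2) mod 5 = 3
i=2: (2 + 4) mod 5 = 1
i=3: s[i]=? (unknown)
i=4: (4 + 5) mod 5 = 4
Known residues: [0, 1, 3, 4]; need a permutation of 0..4, so missing residue r = 2
Need (3 + s) mod 5 = 2; smallest s = (2 - 3) mod 5 = 4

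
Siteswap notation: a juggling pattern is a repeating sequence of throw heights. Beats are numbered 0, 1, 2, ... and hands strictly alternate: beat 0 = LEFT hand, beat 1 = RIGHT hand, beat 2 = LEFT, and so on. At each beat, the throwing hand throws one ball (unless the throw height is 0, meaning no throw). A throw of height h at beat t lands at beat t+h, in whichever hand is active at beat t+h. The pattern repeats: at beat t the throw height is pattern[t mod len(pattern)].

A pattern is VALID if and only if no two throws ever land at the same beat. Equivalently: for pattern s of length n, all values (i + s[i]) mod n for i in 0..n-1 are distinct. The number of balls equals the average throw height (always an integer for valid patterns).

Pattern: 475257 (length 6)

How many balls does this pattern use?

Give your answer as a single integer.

Answer: 5

Derivation:
Pattern = [4, 7, 5, 2, 5, 7], length n = 6
  position 0: throw height = 4, running sum = 4
  position 1: throw height = 7, running sum = 11
  position 2: throw height = 5, running sum = 16
  position 3: throw height = 2, running sum = 18
  position 4: throw height = 5, running sum = 23
  position 5: throw height = 7, running sum = 30
Total sum = 30; balls = sum / n = 30 / 6 = 5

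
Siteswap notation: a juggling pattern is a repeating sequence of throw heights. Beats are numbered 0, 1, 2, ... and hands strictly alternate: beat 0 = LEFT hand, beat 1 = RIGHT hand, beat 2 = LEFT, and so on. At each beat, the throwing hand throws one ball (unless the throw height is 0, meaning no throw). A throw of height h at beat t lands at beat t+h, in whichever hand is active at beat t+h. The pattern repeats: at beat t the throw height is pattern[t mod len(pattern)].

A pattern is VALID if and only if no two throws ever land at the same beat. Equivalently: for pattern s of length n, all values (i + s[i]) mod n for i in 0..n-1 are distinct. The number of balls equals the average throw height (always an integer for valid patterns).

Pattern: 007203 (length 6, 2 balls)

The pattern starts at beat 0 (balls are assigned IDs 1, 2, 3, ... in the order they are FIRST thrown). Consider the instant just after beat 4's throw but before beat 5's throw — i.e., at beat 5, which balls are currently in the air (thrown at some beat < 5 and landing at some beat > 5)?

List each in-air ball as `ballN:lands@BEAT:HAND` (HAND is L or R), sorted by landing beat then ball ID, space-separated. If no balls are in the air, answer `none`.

Answer: ball1:lands@9:R

Derivation:
Beat 2 (L): throw ball1 h=7 -> lands@9:R; in-air after throw: [b1@9:R]
Beat 3 (R): throw ball2 h=2 -> lands@5:R; in-air after throw: [b2@5:R b1@9:R]
Beat 5 (R): throw ball2 h=3 -> lands@8:L; in-air after throw: [b2@8:L b1@9:R]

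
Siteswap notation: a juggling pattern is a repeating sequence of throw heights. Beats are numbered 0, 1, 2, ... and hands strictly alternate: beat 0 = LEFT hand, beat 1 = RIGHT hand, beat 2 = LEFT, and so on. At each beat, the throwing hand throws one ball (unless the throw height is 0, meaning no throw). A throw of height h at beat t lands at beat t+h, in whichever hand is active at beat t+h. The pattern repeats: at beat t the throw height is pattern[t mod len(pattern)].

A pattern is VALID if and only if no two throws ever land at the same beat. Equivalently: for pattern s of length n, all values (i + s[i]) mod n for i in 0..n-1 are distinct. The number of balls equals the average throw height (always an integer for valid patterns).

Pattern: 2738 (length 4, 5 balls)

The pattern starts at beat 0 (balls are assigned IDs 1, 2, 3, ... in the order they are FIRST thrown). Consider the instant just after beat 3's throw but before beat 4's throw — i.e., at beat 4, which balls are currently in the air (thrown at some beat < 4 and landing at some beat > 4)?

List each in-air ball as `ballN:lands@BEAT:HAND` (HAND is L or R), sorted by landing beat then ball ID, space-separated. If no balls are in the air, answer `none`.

Beat 0 (L): throw ball1 h=2 -> lands@2:L; in-air after throw: [b1@2:L]
Beat 1 (R): throw ball2 h=7 -> lands@8:L; in-air after throw: [b1@2:L b2@8:L]
Beat 2 (L): throw ball1 h=3 -> lands@5:R; in-air after throw: [b1@5:R b2@8:L]
Beat 3 (R): throw ball3 h=8 -> lands@11:R; in-air after throw: [b1@5:R b2@8:L b3@11:R]
Beat 4 (L): throw ball4 h=2 -> lands@6:L; in-air after throw: [b1@5:R b4@6:L b2@8:L b3@11:R]

Answer: ball1:lands@5:R ball2:lands@8:L ball3:lands@11:R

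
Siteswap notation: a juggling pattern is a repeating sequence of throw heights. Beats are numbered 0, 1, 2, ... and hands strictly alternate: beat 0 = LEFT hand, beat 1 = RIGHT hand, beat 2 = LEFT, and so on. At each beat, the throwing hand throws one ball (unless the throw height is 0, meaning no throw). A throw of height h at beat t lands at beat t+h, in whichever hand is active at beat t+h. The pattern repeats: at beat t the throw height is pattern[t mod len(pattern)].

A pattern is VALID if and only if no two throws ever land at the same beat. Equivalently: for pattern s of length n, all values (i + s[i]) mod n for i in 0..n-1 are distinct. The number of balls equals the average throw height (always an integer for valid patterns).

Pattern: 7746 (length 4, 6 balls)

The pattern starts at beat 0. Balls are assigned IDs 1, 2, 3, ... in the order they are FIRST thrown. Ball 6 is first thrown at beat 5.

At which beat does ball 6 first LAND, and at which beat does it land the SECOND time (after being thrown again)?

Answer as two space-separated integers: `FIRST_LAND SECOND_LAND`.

Beat 0 (L): throw ball1 h=7 -> lands@7:R; in-air after throw: [b1@7:R]
Beat 1 (R): throw ball2 h=7 -> lands@8:L; in-air after throw: [b1@7:R b2@8:L]
Beat 2 (L): throw ball3 h=4 -> lands@6:L; in-air after throw: [b3@6:L b1@7:R b2@8:L]
Beat 3 (R): throw ball4 h=6 -> lands@9:R; in-air after throw: [b3@6:L b1@7:R b2@8:L b4@9:R]
Beat 4 (L): throw ball5 h=7 -> lands@11:R; in-air after throw: [b3@6:L b1@7:R b2@8:L b4@9:R b5@11:R]
Beat 5 (R): throw ball6 h=7 -> lands@12:L; in-air after throw: [b3@6:L b1@7:R b2@8:L b4@9:R b5@11:R b6@12:L]
Beat 6 (L): throw ball3 h=4 -> lands@10:L; in-air after throw: [b1@7:R b2@8:L b4@9:R b3@10:L b5@11:R b6@12:L]
Beat 7 (R): throw ball1 h=6 -> lands@13:R; in-air after throw: [b2@8:L b4@9:R b3@10:L b5@11:R b6@12:L b1@13:R]
Beat 8 (L): throw ball2 h=7 -> lands@15:R; in-air after throw: [b4@9:R b3@10:L b5@11:R b6@12:L b1@13:R b2@15:R]
Beat 9 (R): throw ball4 h=7 -> lands@16:L; in-air after throw: [b3@10:L b5@11:R b6@12:L b1@13:R b2@15:R b4@16:L]
Beat 10 (L): throw ball3 h=4 -> lands@14:L; in-air after throw: [b5@11:R b6@12:L b1@13:R b3@14:L b2@15:R b4@16:L]
Beat 11 (R): throw ball5 h=6 -> lands@17:R; in-air after throw: [b6@12:L b1@13:R b3@14:L b2@15:R b4@16:L b5@17:R]
Beat 12 (L): throw ball6 h=7 -> lands@19:R; in-air after throw: [b1@13:R b3@14:L b2@15:R b4@16:L b5@17:R b6@19:R]
Beat 13 (R): throw ball1 h=7 -> lands@20:L; in-air after throw: [b3@14:L b2@15:R b4@16:L b5@17:R b6@19:R b1@20:L]
Beat 14 (L): throw ball3 h=4 -> lands@18:L; in-air after throw: [b2@15:R b4@16:L b5@17:R b3@18:L b6@19:R b1@20:L]
Beat 15 (R): throw ball2 h=6 -> lands@21:R; in-air after throw: [b4@16:L b5@17:R b3@18:L b6@19:R b1@20:L b2@21:R]
Beat 16 (L): throw ball4 h=7 -> lands@23:R; in-air after throw: [b5@17:R b3@18:L b6@19:R b1@20:L b2@21:R b4@23:R]
Beat 17 (R): throw ball5 h=7 -> lands@24:L; in-air after throw: [b3@18:L b6@19:R b1@20:L b2@21:R b4@23:R b5@24:L]
Beat 18 (L): throw ball3 h=4 -> lands@22:L; in-air after throw: [b6@19:R b1@20:L b2@21:R b3@22:L b4@23:R b5@24:L]
Beat 19 (R): throw ball6 h=6 -> lands@25:R; in-air after throw: [b1@20:L b2@21:R b3@22:L b4@23:R b5@24:L b6@25:R]
Ball 6: thrown@5 h=7 -> first land @12; rethrown@12 h=7 -> second land @19

Answer: 12 19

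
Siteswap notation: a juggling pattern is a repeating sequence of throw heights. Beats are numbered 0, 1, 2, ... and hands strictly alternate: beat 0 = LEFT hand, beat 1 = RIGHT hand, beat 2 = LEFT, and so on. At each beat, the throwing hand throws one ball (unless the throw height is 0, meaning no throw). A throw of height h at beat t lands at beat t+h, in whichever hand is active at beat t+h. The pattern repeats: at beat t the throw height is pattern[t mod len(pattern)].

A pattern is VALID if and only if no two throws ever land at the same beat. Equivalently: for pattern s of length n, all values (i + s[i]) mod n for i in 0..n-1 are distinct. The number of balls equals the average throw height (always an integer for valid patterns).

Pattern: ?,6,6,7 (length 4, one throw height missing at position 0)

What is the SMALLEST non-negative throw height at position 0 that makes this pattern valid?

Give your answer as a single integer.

Answer: 1

Derivation:
i=0: s[i]=? (unknown)
i=1: (1 + 6) mod 4 = 3
i=2: (2 + 6) mod 4 = 0
i=3: (3 + 7) mod 4 = 2
Known residues: [0, 2, 3]; need a permutation of 0..3, so missing residue r = 1
Need (0 + s) mod 4 = 1; smallest s = (1 - 0) mod 4 = 1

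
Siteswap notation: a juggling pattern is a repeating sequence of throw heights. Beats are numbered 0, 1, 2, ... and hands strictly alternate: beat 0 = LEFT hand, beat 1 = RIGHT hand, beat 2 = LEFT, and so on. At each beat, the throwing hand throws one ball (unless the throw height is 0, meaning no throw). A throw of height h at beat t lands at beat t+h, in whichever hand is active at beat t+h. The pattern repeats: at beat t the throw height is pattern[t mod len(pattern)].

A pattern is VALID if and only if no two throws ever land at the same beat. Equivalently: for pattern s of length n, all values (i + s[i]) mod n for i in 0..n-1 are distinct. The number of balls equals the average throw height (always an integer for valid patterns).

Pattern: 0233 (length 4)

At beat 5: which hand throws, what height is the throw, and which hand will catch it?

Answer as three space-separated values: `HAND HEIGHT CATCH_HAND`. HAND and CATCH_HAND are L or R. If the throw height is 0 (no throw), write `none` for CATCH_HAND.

Beat 5: 5 mod 2 = 1, so hand = R
Throw height = pattern[5 mod 4] = pattern[1] = 2
Lands at beat 5+2=7, 7 mod 2 = 1, so catch hand = R

Answer: R 2 R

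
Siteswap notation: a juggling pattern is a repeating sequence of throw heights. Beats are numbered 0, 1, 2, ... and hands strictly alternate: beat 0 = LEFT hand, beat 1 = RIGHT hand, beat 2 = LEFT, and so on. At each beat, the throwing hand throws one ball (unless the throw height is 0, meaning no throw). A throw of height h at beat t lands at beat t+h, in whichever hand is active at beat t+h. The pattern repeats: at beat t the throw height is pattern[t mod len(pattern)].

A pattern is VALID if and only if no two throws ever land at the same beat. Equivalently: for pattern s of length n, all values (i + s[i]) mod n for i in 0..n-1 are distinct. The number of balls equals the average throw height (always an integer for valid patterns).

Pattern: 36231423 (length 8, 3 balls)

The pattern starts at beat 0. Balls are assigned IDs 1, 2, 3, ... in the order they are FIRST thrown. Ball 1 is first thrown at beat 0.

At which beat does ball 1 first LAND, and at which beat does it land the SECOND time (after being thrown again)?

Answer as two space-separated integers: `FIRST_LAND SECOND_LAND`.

Beat 0 (L): throw ball1 h=3 -> lands@3:R; in-air after throw: [b1@3:R]
Beat 1 (R): throw ball2 h=6 -> lands@7:R; in-air after throw: [b1@3:R b2@7:R]
Beat 2 (L): throw ball3 h=2 -> lands@4:L; in-air after throw: [b1@3:R b3@4:L b2@7:R]
Beat 3 (R): throw ball1 h=3 -> lands@6:L; in-air after throw: [b3@4:L b1@6:L b2@7:R]
Beat 4 (L): throw ball3 h=1 -> lands@5:R; in-air after throw: [b3@5:R b1@6:L b2@7:R]
Beat 5 (R): throw ball3 h=4 -> lands@9:R; in-air after throw: [b1@6:L b2@7:R b3@9:R]
Beat 6 (L): throw ball1 h=2 -> lands@8:L; in-air after throw: [b2@7:R b1@8:L b3@9:R]
Ball 1: thrown@0 h=3 -> first land @3; rethrown@3 h=3 -> second land @6

Answer: 3 6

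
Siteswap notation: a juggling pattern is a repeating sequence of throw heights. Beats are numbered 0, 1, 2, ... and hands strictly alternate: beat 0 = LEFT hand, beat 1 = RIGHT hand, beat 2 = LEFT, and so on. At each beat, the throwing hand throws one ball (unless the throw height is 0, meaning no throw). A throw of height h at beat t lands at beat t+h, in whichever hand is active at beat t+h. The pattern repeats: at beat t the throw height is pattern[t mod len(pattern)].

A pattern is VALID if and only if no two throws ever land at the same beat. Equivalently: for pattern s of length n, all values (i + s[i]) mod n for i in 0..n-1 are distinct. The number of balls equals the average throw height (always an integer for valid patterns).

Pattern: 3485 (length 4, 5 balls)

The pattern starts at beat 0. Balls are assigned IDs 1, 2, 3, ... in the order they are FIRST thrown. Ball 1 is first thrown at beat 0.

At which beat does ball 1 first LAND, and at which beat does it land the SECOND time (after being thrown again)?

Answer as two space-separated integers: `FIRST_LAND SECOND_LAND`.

Beat 0 (L): throw ball1 h=3 -> lands@3:R; in-air after throw: [b1@3:R]
Beat 1 (R): throw ball2 h=4 -> lands@5:R; in-air after throw: [b1@3:R b2@5:R]
Beat 2 (L): throw ball3 h=8 -> lands@10:L; in-air after throw: [b1@3:R b2@5:R b3@10:L]
Beat 3 (R): throw ball1 h=5 -> lands@8:L; in-air after throw: [b2@5:R b1@8:L b3@10:L]
Beat 4 (L): throw ball4 h=3 -> lands@7:R; in-air after throw: [b2@5:R b4@7:R b1@8:L b3@10:L]
Beat 5 (R): throw ball2 h=4 -> lands@9:R; in-air after throw: [b4@7:R b1@8:L b2@9:R b3@10:L]
Beat 6 (L): throw ball5 h=8 -> lands@14:L; in-air after throw: [b4@7:R b1@8:L b2@9:R b3@10:L b5@14:L]
Beat 7 (R): throw ball4 h=5 -> lands@12:L; in-air after throw: [b1@8:L b2@9:R b3@10:L b4@12:L b5@14:L]
Beat 8 (L): throw ball1 h=3 -> lands@11:R; in-air after throw: [b2@9:R b3@10:L b1@11:R b4@12:L b5@14:L]
Ball 1: thrown@0 h=3 -> first land @3; rethrown@3 h=5 -> second land @8

Answer: 3 8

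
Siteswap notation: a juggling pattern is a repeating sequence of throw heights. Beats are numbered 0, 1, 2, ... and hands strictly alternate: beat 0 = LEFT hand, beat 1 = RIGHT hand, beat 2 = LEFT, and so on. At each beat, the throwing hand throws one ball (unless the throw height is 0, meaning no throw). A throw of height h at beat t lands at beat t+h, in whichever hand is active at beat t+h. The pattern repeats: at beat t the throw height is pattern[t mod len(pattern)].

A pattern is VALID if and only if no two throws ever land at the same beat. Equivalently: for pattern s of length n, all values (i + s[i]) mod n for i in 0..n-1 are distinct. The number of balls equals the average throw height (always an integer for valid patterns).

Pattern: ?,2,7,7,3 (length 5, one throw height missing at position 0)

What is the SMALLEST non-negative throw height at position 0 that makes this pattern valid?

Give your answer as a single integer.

i=0: s[i]=? (unknown)
i=1: (1 + 2) mod 5 = 3
i=2: (2 + 7) mod 5 = 4
i=3: (3 + 7) mod 5 = 0
i=4: (4 + 3) mod 5 = 2
Known residues: [0, 2, 3, 4]; need a permutation of 0..4, so missing residue r = 1
Need (0 + s) mod 5 = 1; smallest s = (1 - 0) mod 5 = 1

Answer: 1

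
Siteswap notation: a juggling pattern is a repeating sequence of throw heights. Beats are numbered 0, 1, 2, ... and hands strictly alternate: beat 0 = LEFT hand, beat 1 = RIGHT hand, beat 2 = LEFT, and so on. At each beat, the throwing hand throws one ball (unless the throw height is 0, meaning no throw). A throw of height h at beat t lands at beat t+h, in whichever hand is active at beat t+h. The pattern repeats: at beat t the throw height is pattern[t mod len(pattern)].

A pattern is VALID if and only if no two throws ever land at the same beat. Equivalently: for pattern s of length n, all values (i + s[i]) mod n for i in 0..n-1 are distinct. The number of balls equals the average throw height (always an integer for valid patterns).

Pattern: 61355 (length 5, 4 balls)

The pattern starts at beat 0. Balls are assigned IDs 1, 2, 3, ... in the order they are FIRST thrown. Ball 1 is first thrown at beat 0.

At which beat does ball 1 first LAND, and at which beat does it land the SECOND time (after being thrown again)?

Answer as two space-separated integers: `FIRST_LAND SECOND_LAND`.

Answer: 6 7

Derivation:
Beat 0 (L): throw ball1 h=6 -> lands@6:L; in-air after throw: [b1@6:L]
Beat 1 (R): throw ball2 h=1 -> lands@2:L; in-air after throw: [b2@2:L b1@6:L]
Beat 2 (L): throw ball2 h=3 -> lands@5:R; in-air after throw: [b2@5:R b1@6:L]
Beat 3 (R): throw ball3 h=5 -> lands@8:L; in-air after throw: [b2@5:R b1@6:L b3@8:L]
Beat 4 (L): throw ball4 h=5 -> lands@9:R; in-air after throw: [b2@5:R b1@6:L b3@8:L b4@9:R]
Beat 5 (R): throw ball2 h=6 -> lands@11:R; in-air after throw: [b1@6:L b3@8:L b4@9:R b2@11:R]
Beat 6 (L): throw ball1 h=1 -> lands@7:R; in-air after throw: [b1@7:R b3@8:L b4@9:R b2@11:R]
Beat 7 (R): throw ball1 h=3 -> lands@10:L; in-air after throw: [b3@8:L b4@9:R b1@10:L b2@11:R]
Ball 1: thrown@0 h=6 -> first land @6; rethrown@6 h=1 -> second land @7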